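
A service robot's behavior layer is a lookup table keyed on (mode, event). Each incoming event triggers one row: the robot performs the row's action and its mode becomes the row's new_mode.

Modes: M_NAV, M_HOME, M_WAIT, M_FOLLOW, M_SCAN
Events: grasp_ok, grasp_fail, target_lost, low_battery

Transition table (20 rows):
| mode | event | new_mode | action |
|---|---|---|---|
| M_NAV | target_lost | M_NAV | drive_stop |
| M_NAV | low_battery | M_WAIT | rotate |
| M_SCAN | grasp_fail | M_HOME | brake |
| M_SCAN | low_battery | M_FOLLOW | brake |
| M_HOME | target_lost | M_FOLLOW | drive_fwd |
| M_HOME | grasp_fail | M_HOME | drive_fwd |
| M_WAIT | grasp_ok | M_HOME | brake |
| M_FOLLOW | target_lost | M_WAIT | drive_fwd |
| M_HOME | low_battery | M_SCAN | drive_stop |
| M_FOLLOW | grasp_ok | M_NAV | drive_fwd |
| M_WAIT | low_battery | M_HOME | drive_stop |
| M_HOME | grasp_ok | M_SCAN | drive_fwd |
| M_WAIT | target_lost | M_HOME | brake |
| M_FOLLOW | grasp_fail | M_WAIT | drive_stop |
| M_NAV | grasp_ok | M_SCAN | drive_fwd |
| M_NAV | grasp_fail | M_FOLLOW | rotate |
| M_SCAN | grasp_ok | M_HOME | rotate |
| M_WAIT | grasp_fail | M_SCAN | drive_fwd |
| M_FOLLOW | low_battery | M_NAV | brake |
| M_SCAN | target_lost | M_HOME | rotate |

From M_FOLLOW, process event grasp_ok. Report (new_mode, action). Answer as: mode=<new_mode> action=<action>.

current mode = M_FOLLOW; filter table to that mode:
  (M_FOLLOW, target_lost) → (M_WAIT, drive_fwd)
  (M_FOLLOW, grasp_ok) → (M_NAV, drive_fwd)  ← event matches
  (M_FOLLOW, grasp_fail) → (M_WAIT, drive_stop)
  (M_FOLLOW, low_battery) → (M_NAV, brake)
event = grasp_ok selects (M_NAV, drive_fwd)

mode=M_NAV action=drive_fwd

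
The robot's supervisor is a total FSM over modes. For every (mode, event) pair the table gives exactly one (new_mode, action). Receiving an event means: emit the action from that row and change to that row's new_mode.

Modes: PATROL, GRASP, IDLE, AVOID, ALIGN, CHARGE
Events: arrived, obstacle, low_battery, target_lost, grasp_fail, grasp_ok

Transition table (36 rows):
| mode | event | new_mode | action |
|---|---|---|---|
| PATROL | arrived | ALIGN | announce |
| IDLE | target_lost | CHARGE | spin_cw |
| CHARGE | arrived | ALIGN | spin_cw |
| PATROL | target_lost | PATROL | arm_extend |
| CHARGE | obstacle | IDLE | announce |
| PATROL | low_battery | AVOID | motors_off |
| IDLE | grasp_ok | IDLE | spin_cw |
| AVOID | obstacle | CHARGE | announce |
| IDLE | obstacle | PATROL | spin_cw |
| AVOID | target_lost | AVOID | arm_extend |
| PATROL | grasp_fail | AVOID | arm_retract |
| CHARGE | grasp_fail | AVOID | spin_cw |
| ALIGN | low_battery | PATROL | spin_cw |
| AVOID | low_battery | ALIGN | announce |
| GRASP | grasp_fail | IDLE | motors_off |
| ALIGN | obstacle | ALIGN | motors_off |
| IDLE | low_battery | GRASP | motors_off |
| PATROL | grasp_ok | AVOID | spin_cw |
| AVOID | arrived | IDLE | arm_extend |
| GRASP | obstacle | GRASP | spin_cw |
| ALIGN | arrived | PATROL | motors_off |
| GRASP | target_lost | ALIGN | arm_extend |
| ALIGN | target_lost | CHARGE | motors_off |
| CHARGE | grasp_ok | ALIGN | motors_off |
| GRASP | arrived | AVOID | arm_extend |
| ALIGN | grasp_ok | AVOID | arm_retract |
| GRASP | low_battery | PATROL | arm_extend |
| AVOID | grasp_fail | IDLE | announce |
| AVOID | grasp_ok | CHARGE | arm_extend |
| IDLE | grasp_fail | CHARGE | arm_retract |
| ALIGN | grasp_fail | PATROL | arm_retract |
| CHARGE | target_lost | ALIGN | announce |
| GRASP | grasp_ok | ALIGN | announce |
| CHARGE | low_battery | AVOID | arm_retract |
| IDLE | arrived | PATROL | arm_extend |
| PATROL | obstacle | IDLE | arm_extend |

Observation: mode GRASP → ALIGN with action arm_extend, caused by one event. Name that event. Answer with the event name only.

target_lost

try arrived: (GRASP, arrived) → (AVOID, arm_extend)
try obstacle: (GRASP, obstacle) → (GRASP, spin_cw)
try low_battery: (GRASP, low_battery) → (PATROL, arm_extend)
try target_lost: (GRASP, target_lost) → (ALIGN, arm_extend)  ← matches
try grasp_fail: (GRASP, grasp_fail) → (IDLE, motors_off)
try grasp_ok: (GRASP, grasp_ok) → (ALIGN, announce)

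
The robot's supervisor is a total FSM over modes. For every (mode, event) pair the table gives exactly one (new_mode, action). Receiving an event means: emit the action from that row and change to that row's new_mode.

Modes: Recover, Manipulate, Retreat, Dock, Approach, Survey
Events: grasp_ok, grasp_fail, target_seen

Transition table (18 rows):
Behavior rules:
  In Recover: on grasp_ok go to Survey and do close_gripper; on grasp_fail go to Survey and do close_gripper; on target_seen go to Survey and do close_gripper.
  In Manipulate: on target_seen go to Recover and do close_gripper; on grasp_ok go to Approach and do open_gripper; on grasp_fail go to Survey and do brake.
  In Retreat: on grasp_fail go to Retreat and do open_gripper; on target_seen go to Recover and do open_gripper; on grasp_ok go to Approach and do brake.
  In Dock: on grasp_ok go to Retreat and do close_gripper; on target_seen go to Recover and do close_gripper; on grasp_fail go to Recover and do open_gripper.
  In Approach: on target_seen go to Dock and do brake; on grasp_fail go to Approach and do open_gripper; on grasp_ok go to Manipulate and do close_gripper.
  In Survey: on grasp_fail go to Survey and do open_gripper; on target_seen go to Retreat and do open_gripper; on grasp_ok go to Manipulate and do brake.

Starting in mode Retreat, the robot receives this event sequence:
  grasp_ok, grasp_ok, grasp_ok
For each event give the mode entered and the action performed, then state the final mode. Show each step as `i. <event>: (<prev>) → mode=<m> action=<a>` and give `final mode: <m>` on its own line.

final mode: Approach

1. grasp_ok: (Retreat) → mode=Approach action=brake
2. grasp_ok: (Approach) → mode=Manipulate action=close_gripper
3. grasp_ok: (Manipulate) → mode=Approach action=open_gripper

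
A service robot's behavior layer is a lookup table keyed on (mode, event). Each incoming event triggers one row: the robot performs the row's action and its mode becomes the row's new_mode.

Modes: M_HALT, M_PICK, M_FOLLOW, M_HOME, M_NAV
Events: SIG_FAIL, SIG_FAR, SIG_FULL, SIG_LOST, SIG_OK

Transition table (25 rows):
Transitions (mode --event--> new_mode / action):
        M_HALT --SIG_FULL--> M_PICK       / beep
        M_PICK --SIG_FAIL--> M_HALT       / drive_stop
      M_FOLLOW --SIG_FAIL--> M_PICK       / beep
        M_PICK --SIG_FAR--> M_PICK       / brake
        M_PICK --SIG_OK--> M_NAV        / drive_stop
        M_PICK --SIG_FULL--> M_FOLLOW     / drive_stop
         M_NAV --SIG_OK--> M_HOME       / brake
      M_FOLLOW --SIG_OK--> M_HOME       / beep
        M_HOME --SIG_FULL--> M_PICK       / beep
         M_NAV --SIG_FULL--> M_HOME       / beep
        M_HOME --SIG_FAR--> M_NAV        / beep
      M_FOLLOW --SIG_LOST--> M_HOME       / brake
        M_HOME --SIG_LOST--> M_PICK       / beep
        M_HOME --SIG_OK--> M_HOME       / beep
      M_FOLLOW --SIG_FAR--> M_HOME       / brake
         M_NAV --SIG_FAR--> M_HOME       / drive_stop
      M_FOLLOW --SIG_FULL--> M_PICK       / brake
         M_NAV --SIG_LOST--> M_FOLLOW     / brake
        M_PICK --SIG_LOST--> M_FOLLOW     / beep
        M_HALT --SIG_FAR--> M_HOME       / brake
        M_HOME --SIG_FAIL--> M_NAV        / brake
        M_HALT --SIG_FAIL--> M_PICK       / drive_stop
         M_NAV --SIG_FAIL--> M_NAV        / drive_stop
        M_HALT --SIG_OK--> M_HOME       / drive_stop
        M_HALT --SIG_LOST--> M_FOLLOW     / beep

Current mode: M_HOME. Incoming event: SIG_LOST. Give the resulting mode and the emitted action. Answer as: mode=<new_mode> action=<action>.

current mode = M_HOME; filter table to that mode:
  (M_HOME, SIG_FULL) → (M_PICK, beep)
  (M_HOME, SIG_FAR) → (M_NAV, beep)
  (M_HOME, SIG_LOST) → (M_PICK, beep)  ← event matches
  (M_HOME, SIG_OK) → (M_HOME, beep)
  (M_HOME, SIG_FAIL) → (M_NAV, brake)
event = SIG_LOST selects (M_PICK, beep)

mode=M_PICK action=beep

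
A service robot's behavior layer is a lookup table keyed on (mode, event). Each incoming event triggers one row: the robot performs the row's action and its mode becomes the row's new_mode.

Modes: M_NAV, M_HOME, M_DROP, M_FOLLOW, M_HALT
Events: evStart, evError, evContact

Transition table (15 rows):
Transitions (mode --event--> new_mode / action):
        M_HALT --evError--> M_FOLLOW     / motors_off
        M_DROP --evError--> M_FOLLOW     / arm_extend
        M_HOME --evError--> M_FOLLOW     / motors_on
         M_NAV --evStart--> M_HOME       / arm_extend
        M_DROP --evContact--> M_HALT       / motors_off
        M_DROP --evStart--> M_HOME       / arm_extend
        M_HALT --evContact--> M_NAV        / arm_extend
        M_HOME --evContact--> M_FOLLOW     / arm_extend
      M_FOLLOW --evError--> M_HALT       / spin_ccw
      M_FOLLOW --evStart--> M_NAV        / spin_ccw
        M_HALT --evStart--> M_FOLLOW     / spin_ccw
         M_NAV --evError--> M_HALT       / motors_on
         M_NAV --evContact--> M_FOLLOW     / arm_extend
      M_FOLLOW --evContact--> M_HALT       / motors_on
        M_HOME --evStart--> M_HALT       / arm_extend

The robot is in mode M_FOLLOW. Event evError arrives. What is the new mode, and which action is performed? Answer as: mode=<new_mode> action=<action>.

mode=M_HALT action=spin_ccw

current mode = M_FOLLOW; filter table to that mode:
  (M_FOLLOW, evError) → (M_HALT, spin_ccw)  ← event matches
  (M_FOLLOW, evStart) → (M_NAV, spin_ccw)
  (M_FOLLOW, evContact) → (M_HALT, motors_on)
event = evError selects (M_HALT, spin_ccw)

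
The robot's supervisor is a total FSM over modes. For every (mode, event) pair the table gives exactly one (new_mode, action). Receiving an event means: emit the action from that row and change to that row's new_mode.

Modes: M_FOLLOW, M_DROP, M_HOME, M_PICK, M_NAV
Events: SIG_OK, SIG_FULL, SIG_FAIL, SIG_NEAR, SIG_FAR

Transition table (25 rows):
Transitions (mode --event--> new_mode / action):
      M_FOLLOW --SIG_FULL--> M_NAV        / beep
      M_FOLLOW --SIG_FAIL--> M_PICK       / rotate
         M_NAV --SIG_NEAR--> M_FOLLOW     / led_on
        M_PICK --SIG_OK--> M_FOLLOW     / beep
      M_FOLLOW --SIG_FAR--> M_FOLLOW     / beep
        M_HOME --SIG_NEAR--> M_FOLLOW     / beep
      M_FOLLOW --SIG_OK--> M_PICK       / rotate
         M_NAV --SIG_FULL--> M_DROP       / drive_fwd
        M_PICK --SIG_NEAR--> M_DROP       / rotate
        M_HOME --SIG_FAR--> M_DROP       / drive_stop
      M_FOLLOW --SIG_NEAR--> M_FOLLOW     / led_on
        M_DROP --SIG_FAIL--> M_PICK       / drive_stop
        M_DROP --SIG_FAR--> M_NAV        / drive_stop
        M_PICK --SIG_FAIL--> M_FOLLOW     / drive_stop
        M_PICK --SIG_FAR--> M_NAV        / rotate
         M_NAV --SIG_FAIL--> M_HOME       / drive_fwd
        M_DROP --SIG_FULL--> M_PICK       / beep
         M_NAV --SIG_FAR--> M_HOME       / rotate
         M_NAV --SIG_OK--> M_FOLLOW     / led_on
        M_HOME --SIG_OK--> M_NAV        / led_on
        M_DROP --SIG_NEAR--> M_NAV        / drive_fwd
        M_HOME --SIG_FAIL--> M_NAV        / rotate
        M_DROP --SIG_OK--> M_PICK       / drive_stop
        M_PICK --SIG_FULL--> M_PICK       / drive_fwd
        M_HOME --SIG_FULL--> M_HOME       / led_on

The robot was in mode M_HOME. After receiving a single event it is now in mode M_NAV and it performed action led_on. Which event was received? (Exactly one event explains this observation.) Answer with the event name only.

SIG_OK

try SIG_OK: (M_HOME, SIG_OK) → (M_NAV, led_on)  ← matches
try SIG_FULL: (M_HOME, SIG_FULL) → (M_HOME, led_on)
try SIG_FAIL: (M_HOME, SIG_FAIL) → (M_NAV, rotate)
try SIG_NEAR: (M_HOME, SIG_NEAR) → (M_FOLLOW, beep)
try SIG_FAR: (M_HOME, SIG_FAR) → (M_DROP, drive_stop)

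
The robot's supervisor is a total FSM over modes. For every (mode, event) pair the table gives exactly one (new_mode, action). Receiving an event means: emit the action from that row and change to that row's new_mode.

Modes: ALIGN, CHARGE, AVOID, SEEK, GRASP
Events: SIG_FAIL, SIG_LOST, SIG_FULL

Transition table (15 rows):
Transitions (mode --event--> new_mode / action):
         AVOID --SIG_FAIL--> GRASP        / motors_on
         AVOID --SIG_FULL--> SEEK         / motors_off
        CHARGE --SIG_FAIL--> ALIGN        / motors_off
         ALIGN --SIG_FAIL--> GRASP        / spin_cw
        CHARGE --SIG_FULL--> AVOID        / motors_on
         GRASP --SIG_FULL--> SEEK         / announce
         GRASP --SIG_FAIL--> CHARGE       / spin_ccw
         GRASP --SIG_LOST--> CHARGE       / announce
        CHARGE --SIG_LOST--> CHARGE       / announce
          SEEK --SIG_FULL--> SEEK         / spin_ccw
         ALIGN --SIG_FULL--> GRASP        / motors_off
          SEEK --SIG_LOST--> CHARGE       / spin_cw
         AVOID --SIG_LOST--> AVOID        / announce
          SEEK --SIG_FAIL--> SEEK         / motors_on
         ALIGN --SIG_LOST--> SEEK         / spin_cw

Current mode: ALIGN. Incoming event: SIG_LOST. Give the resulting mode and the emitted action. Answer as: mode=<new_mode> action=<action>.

current mode = ALIGN; filter table to that mode:
  (ALIGN, SIG_FAIL) → (GRASP, spin_cw)
  (ALIGN, SIG_FULL) → (GRASP, motors_off)
  (ALIGN, SIG_LOST) → (SEEK, spin_cw)  ← event matches
event = SIG_LOST selects (SEEK, spin_cw)

mode=SEEK action=spin_cw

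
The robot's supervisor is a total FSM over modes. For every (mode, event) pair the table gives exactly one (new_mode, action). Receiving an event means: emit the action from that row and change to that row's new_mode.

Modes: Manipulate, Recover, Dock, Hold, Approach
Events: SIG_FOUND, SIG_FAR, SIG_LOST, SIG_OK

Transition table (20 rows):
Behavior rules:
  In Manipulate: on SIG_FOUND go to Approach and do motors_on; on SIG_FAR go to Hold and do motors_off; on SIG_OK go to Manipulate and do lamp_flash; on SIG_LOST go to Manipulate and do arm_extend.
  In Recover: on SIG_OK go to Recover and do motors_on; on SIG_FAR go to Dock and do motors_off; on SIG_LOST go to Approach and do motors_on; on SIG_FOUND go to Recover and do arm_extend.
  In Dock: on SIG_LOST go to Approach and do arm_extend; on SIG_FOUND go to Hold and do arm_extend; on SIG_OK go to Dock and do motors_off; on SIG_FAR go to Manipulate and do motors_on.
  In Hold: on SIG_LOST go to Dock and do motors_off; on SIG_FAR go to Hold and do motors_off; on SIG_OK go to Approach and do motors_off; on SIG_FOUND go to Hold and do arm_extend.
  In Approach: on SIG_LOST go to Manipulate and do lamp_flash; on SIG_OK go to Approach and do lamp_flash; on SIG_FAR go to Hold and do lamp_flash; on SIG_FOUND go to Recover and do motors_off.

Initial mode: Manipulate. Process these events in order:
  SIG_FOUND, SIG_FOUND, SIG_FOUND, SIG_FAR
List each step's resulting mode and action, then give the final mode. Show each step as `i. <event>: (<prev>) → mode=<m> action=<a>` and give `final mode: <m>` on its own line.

final mode: Dock

1. SIG_FOUND: (Manipulate) → mode=Approach action=motors_on
2. SIG_FOUND: (Approach) → mode=Recover action=motors_off
3. SIG_FOUND: (Recover) → mode=Recover action=arm_extend
4. SIG_FAR: (Recover) → mode=Dock action=motors_off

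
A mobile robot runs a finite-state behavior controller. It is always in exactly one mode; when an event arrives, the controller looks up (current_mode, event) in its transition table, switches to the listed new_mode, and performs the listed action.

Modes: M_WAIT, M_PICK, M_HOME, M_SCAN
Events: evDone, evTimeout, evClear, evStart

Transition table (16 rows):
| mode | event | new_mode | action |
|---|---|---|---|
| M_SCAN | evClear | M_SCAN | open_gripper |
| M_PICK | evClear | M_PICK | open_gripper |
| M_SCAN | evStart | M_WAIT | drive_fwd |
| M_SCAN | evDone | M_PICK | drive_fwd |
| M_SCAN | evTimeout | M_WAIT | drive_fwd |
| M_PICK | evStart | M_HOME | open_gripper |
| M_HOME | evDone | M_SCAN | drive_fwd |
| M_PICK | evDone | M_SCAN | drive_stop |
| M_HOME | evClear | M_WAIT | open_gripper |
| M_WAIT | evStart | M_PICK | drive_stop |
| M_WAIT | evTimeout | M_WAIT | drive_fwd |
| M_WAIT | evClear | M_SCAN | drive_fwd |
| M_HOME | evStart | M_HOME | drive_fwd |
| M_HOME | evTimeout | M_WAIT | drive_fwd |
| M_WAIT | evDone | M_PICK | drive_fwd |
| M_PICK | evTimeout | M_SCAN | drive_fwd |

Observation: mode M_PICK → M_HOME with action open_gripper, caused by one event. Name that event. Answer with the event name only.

try evDone: (M_PICK, evDone) → (M_SCAN, drive_stop)
try evTimeout: (M_PICK, evTimeout) → (M_SCAN, drive_fwd)
try evClear: (M_PICK, evClear) → (M_PICK, open_gripper)
try evStart: (M_PICK, evStart) → (M_HOME, open_gripper)  ← matches

evStart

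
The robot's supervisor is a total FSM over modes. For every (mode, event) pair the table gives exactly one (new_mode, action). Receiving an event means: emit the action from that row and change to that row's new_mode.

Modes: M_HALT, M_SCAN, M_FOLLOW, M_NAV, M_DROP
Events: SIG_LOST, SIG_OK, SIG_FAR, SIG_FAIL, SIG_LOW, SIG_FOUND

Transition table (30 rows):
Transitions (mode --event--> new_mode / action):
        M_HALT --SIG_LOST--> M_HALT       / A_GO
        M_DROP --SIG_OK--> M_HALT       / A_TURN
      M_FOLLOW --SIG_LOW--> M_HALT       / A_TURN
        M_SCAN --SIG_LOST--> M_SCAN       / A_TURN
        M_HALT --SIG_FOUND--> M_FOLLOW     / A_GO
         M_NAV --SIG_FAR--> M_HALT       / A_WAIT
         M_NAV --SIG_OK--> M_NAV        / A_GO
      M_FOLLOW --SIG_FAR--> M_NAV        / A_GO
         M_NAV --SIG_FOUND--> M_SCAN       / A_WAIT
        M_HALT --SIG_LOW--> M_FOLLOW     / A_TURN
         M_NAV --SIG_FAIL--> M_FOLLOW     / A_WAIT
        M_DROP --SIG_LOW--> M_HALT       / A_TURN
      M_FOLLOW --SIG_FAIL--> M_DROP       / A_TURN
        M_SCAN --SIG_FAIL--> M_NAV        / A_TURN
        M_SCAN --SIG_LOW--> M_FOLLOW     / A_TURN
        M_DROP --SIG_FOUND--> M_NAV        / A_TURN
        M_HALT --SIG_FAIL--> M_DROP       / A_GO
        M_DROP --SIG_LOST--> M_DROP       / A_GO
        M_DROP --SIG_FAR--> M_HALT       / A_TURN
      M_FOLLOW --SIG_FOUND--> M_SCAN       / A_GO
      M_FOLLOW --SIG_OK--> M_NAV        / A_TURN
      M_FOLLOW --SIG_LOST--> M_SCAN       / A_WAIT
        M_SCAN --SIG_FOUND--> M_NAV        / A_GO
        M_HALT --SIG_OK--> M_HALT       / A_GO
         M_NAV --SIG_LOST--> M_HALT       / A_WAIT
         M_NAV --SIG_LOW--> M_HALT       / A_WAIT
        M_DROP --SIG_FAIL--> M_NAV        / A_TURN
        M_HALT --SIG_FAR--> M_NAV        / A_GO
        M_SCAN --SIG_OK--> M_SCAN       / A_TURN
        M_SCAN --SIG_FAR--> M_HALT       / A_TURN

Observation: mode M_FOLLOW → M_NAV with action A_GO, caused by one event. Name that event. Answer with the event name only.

try SIG_LOST: (M_FOLLOW, SIG_LOST) → (M_SCAN, A_WAIT)
try SIG_OK: (M_FOLLOW, SIG_OK) → (M_NAV, A_TURN)
try SIG_FAR: (M_FOLLOW, SIG_FAR) → (M_NAV, A_GO)  ← matches
try SIG_FAIL: (M_FOLLOW, SIG_FAIL) → (M_DROP, A_TURN)
try SIG_LOW: (M_FOLLOW, SIG_LOW) → (M_HALT, A_TURN)
try SIG_FOUND: (M_FOLLOW, SIG_FOUND) → (M_SCAN, A_GO)

SIG_FAR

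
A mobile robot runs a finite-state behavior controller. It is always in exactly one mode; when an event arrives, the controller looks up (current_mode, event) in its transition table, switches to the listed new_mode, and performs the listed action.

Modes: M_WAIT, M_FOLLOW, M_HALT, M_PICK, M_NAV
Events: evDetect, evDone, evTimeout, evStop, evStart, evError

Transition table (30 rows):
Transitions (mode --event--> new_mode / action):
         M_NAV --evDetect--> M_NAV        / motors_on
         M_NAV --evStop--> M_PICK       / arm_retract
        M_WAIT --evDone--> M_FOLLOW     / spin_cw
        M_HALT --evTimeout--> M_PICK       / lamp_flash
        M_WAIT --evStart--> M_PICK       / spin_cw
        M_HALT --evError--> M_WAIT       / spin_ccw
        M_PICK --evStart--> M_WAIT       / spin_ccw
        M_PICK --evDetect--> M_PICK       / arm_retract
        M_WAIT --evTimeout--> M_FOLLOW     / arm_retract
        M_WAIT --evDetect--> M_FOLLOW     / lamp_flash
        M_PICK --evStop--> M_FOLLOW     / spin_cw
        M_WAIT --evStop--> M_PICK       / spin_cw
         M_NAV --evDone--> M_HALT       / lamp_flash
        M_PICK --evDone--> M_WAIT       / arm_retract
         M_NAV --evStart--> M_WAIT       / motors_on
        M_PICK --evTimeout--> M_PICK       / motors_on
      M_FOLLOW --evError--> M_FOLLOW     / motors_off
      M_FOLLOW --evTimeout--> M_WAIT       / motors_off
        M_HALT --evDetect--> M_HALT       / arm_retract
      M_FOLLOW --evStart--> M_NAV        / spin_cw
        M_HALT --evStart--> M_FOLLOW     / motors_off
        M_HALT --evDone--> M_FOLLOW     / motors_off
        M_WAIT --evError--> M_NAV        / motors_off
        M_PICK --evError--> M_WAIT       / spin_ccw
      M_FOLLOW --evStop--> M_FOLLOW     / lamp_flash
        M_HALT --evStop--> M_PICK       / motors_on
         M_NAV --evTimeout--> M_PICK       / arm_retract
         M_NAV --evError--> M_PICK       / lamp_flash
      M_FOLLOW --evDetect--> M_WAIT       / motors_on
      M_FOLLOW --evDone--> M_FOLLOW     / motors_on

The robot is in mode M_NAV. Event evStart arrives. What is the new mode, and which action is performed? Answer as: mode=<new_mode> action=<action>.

current mode = M_NAV; filter table to that mode:
  (M_NAV, evDetect) → (M_NAV, motors_on)
  (M_NAV, evStop) → (M_PICK, arm_retract)
  (M_NAV, evDone) → (M_HALT, lamp_flash)
  (M_NAV, evStart) → (M_WAIT, motors_on)  ← event matches
  (M_NAV, evTimeout) → (M_PICK, arm_retract)
  (M_NAV, evError) → (M_PICK, lamp_flash)
event = evStart selects (M_WAIT, motors_on)

mode=M_WAIT action=motors_on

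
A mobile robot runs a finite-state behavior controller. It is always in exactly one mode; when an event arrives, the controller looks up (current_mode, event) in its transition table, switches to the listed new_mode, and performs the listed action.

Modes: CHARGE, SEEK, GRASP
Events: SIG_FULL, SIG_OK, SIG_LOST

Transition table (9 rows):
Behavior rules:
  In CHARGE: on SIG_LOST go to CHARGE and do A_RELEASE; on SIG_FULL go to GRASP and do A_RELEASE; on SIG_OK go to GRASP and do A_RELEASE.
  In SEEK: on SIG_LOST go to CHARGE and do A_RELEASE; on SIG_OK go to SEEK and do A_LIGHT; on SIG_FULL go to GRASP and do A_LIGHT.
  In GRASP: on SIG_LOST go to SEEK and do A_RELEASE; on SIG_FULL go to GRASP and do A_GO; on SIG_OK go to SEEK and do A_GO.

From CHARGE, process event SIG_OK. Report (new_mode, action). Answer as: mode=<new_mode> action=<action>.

current mode = CHARGE; filter table to that mode:
  (CHARGE, SIG_LOST) → (CHARGE, A_RELEASE)
  (CHARGE, SIG_FULL) → (GRASP, A_RELEASE)
  (CHARGE, SIG_OK) → (GRASP, A_RELEASE)  ← event matches
event = SIG_OK selects (GRASP, A_RELEASE)

mode=GRASP action=A_RELEASE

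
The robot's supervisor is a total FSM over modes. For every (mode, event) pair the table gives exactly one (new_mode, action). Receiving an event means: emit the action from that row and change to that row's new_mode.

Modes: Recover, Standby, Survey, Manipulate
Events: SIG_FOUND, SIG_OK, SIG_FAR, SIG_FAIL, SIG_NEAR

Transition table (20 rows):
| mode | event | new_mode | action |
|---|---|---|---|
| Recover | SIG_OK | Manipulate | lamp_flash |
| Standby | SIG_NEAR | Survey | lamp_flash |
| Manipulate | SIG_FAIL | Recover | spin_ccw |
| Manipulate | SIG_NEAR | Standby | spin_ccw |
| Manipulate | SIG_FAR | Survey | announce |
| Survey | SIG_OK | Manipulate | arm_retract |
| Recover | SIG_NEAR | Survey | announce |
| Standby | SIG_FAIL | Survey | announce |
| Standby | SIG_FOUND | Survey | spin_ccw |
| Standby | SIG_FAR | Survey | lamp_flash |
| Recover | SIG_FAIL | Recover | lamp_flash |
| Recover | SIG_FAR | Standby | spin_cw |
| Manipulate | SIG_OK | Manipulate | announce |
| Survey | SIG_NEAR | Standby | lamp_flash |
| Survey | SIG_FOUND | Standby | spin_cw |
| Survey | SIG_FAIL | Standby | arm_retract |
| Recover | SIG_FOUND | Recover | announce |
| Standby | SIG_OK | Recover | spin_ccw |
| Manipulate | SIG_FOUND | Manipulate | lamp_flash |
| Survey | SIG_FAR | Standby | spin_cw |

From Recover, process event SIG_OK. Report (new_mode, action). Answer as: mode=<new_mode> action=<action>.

mode=Manipulate action=lamp_flash

current mode = Recover; filter table to that mode:
  (Recover, SIG_OK) → (Manipulate, lamp_flash)  ← event matches
  (Recover, SIG_NEAR) → (Survey, announce)
  (Recover, SIG_FAIL) → (Recover, lamp_flash)
  (Recover, SIG_FAR) → (Standby, spin_cw)
  (Recover, SIG_FOUND) → (Recover, announce)
event = SIG_OK selects (Manipulate, lamp_flash)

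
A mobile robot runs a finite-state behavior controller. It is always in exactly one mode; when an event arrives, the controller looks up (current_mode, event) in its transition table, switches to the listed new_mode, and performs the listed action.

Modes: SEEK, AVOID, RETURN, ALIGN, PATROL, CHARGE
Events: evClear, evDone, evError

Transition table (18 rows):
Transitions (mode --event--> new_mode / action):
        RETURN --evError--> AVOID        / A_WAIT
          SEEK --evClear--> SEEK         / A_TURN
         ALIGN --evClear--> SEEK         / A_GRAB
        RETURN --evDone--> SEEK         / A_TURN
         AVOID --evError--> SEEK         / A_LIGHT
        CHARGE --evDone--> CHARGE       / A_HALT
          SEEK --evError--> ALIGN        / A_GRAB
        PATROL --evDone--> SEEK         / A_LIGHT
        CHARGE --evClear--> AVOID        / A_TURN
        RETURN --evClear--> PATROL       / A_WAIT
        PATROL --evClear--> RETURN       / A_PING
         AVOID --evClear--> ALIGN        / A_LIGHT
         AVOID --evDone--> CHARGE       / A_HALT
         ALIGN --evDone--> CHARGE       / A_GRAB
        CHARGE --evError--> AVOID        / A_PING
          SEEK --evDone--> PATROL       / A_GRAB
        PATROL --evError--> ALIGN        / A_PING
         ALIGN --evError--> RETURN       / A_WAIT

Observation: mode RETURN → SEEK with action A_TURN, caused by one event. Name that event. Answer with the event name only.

try evClear: (RETURN, evClear) → (PATROL, A_WAIT)
try evDone: (RETURN, evDone) → (SEEK, A_TURN)  ← matches
try evError: (RETURN, evError) → (AVOID, A_WAIT)

evDone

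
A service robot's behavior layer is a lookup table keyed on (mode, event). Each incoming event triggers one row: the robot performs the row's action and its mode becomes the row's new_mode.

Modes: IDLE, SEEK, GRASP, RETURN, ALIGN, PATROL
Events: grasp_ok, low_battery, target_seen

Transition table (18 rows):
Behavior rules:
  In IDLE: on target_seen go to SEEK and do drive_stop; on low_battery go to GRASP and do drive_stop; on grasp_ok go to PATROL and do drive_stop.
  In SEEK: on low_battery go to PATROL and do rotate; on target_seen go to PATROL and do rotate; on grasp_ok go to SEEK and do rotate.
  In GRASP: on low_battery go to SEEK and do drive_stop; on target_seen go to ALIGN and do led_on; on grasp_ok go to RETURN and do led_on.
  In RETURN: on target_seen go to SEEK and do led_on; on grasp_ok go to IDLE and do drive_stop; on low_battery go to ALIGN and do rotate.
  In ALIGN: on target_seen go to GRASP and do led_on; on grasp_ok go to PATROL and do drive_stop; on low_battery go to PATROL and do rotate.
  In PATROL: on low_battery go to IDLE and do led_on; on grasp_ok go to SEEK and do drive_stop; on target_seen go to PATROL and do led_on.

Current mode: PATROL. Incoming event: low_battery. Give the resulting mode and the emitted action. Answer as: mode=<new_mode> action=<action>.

mode=IDLE action=led_on

current mode = PATROL; filter table to that mode:
  (PATROL, low_battery) → (IDLE, led_on)  ← event matches
  (PATROL, grasp_ok) → (SEEK, drive_stop)
  (PATROL, target_seen) → (PATROL, led_on)
event = low_battery selects (IDLE, led_on)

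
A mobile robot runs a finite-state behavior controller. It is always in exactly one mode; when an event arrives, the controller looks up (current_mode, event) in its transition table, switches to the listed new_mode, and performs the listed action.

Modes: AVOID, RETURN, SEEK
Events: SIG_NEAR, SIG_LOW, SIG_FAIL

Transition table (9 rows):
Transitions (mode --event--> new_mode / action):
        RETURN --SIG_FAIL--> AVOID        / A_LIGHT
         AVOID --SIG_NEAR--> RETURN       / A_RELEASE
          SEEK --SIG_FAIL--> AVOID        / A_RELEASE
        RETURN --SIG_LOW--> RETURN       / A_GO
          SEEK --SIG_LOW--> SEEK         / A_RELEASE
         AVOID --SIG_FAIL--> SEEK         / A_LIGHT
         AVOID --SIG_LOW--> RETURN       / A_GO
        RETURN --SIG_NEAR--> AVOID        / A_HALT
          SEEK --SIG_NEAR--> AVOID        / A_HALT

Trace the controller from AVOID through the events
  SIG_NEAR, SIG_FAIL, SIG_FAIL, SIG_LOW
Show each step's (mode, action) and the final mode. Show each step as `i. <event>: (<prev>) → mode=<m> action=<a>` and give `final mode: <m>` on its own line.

1. SIG_NEAR: (AVOID) → mode=RETURN action=A_RELEASE
2. SIG_FAIL: (RETURN) → mode=AVOID action=A_LIGHT
3. SIG_FAIL: (AVOID) → mode=SEEK action=A_LIGHT
4. SIG_LOW: (SEEK) → mode=SEEK action=A_RELEASE

final mode: SEEK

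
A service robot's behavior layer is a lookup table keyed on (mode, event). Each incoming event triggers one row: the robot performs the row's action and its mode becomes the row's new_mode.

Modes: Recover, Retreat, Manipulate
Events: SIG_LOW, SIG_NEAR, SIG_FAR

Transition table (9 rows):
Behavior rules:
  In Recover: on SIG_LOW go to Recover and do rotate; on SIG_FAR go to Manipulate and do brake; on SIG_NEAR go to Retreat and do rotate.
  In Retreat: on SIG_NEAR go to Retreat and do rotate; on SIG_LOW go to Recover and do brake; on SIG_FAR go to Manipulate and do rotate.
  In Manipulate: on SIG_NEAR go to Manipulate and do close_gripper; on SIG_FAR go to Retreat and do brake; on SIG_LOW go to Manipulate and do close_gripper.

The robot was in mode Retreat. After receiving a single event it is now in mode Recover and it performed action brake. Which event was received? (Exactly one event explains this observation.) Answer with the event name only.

try SIG_LOW: (Retreat, SIG_LOW) → (Recover, brake)  ← matches
try SIG_NEAR: (Retreat, SIG_NEAR) → (Retreat, rotate)
try SIG_FAR: (Retreat, SIG_FAR) → (Manipulate, rotate)

SIG_LOW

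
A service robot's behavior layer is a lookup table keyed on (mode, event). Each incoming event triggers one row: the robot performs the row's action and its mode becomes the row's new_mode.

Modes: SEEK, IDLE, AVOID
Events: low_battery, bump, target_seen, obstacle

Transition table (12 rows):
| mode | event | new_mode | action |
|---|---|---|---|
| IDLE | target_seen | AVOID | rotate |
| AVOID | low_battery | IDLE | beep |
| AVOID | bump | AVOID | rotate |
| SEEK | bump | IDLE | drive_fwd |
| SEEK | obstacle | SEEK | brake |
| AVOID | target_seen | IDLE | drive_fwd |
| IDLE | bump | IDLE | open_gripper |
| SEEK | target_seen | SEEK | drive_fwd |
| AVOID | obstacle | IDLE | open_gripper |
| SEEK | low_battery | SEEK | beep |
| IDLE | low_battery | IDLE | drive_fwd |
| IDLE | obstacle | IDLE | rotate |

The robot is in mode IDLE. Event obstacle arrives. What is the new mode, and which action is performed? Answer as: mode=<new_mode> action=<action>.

mode=IDLE action=rotate

current mode = IDLE; filter table to that mode:
  (IDLE, target_seen) → (AVOID, rotate)
  (IDLE, bump) → (IDLE, open_gripper)
  (IDLE, low_battery) → (IDLE, drive_fwd)
  (IDLE, obstacle) → (IDLE, rotate)  ← event matches
event = obstacle selects (IDLE, rotate)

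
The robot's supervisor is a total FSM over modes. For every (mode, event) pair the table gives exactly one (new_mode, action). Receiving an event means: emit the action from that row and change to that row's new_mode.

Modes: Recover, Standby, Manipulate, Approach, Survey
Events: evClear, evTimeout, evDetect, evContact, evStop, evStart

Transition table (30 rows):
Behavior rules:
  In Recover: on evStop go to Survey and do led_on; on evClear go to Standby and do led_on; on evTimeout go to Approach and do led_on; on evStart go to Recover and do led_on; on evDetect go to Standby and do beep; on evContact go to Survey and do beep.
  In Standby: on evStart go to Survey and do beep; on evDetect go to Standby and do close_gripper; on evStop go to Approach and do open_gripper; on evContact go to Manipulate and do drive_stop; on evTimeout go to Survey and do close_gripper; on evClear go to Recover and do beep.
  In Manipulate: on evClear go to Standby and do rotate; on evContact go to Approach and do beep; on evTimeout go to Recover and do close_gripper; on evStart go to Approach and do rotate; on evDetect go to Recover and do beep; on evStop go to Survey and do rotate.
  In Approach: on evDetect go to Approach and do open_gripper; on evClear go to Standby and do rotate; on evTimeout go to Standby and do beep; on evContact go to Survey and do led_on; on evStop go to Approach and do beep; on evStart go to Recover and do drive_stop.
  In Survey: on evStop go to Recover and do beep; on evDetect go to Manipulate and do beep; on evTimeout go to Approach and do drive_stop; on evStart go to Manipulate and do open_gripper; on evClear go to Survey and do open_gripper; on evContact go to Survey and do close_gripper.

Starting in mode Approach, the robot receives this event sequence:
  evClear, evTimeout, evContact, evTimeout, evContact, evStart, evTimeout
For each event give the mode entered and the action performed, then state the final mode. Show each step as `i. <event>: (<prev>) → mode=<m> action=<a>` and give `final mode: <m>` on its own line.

final mode: Recover

1. evClear: (Approach) → mode=Standby action=rotate
2. evTimeout: (Standby) → mode=Survey action=close_gripper
3. evContact: (Survey) → mode=Survey action=close_gripper
4. evTimeout: (Survey) → mode=Approach action=drive_stop
5. evContact: (Approach) → mode=Survey action=led_on
6. evStart: (Survey) → mode=Manipulate action=open_gripper
7. evTimeout: (Manipulate) → mode=Recover action=close_gripper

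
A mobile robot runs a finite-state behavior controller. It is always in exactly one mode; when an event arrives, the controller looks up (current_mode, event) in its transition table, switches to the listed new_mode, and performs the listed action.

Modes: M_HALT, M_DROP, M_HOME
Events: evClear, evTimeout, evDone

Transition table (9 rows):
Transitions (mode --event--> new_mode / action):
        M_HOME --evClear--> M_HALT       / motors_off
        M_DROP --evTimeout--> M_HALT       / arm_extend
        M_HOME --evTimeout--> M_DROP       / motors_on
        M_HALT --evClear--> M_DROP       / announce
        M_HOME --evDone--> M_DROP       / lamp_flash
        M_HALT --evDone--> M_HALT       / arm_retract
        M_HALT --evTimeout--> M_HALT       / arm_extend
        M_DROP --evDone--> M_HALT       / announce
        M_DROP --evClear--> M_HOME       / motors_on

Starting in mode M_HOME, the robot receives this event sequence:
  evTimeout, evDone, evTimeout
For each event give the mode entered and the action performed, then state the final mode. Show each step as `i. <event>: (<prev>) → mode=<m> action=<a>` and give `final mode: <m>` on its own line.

final mode: M_HALT

1. evTimeout: (M_HOME) → mode=M_DROP action=motors_on
2. evDone: (M_DROP) → mode=M_HALT action=announce
3. evTimeout: (M_HALT) → mode=M_HALT action=arm_extend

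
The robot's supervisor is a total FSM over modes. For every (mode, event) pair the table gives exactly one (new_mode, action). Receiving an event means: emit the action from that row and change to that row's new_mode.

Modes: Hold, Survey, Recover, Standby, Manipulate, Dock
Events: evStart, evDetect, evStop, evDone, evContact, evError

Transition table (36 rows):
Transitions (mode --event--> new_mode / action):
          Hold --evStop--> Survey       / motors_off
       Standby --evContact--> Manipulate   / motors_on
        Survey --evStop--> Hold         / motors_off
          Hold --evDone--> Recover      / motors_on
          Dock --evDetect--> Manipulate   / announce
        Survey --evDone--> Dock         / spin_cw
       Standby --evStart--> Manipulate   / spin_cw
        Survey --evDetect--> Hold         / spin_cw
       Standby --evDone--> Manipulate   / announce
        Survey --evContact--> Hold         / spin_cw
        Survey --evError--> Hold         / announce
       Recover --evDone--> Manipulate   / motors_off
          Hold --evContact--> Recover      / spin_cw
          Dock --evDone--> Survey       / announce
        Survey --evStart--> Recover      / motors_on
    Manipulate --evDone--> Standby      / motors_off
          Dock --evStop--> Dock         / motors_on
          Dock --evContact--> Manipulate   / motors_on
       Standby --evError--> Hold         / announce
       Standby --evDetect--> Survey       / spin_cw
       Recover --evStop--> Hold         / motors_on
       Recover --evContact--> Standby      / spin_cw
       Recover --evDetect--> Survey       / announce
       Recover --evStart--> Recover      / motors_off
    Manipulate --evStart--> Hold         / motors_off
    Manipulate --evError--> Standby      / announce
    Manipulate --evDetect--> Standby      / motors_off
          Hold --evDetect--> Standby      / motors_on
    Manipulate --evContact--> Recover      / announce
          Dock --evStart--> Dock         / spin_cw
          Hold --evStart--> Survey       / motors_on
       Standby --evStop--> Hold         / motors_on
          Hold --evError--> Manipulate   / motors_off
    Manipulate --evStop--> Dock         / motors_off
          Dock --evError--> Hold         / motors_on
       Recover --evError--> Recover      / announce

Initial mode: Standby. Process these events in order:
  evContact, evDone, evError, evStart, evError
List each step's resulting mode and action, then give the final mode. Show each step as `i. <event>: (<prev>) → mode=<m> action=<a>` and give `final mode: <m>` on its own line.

1. evContact: (Standby) → mode=Manipulate action=motors_on
2. evDone: (Manipulate) → mode=Standby action=motors_off
3. evError: (Standby) → mode=Hold action=announce
4. evStart: (Hold) → mode=Survey action=motors_on
5. evError: (Survey) → mode=Hold action=announce

final mode: Hold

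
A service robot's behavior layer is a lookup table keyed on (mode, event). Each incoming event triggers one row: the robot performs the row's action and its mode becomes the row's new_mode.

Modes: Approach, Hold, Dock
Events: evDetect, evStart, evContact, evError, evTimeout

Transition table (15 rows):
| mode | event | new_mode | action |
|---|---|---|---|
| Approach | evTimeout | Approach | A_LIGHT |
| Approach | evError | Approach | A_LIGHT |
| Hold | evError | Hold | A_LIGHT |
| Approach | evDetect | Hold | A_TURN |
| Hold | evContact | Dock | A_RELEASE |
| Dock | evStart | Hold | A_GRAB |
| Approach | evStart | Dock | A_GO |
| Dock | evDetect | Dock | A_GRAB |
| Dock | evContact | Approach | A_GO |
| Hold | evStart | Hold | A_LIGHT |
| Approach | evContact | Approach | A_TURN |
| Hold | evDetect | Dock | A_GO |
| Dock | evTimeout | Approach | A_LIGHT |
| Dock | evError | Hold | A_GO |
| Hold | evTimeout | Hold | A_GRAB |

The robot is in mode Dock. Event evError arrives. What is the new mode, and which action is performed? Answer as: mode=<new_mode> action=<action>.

current mode = Dock; filter table to that mode:
  (Dock, evStart) → (Hold, A_GRAB)
  (Dock, evDetect) → (Dock, A_GRAB)
  (Dock, evContact) → (Approach, A_GO)
  (Dock, evTimeout) → (Approach, A_LIGHT)
  (Dock, evError) → (Hold, A_GO)  ← event matches
event = evError selects (Hold, A_GO)

mode=Hold action=A_GO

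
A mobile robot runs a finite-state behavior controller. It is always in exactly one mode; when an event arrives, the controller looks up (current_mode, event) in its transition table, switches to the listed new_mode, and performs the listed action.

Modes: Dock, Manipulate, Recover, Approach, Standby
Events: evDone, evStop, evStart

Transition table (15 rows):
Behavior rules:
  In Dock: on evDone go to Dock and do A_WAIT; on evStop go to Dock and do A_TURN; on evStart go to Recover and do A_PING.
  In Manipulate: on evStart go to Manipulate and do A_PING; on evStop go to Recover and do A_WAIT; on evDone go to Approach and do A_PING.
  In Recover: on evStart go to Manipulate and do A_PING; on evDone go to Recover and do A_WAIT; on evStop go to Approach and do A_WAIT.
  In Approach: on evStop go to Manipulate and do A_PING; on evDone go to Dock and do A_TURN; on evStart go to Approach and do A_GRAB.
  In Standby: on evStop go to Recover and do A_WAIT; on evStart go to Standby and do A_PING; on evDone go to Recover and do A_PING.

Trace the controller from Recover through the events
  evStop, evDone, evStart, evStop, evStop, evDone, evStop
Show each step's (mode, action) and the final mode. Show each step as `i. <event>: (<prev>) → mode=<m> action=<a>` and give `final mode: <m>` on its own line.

final mode: Manipulate

1. evStop: (Recover) → mode=Approach action=A_WAIT
2. evDone: (Approach) → mode=Dock action=A_TURN
3. evStart: (Dock) → mode=Recover action=A_PING
4. evStop: (Recover) → mode=Approach action=A_WAIT
5. evStop: (Approach) → mode=Manipulate action=A_PING
6. evDone: (Manipulate) → mode=Approach action=A_PING
7. evStop: (Approach) → mode=Manipulate action=A_PING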